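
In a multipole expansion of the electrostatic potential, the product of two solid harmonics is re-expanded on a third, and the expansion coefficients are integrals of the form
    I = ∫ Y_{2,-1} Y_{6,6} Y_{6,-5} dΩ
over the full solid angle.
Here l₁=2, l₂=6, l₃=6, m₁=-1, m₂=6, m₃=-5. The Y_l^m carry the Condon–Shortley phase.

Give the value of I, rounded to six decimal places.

0.178412

Checks pass: Σm=0; 14 even; l₃=6∈[4,8].
(2·2+1)(2·6+1)(2·6+1) = 845
Δ: 2! 2! 10! / 15! → 1/90090
sum: t=0:+1/69120 t=1:−1/14400 t=2:+1/69120 = -7/172800
3j²(2 6 6; 0 0 0) = Δ·Π!·Σ² = 14/715  (sign -1)
sum: t=2:+1/7257600 = 1/7257600
3j²(2 6 6; -1 6 -5) = Δ·Π!·Σ² = 11/455  (sign -1)
combine: 4πI² = 845·14/715·11/455 = 2/5
take √, sign +1: I = 0.17841241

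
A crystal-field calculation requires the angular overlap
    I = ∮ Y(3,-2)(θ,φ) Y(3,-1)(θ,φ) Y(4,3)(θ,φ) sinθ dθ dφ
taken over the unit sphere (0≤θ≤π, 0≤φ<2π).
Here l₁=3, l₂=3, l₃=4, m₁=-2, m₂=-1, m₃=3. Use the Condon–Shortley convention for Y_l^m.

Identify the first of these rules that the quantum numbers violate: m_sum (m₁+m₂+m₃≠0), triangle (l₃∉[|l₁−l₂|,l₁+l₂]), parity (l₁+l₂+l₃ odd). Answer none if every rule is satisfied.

Σmᵢ = 0  ✓
l₃∈[|l₁−l₂|,l₁+l₂]=[0,6], have l₃=4  ✓
Σlᵢ = 10 ⇒ even  ✓

none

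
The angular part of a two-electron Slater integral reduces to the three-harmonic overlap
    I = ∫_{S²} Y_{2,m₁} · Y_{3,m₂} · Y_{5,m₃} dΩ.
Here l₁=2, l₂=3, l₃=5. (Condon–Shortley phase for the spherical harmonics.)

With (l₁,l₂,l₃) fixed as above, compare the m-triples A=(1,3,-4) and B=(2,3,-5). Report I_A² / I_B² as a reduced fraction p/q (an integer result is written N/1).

2/5

Same 2,3,5: normalisation and zero-m 3j drop out of the ratio.
A: Δ: 0! 4! 6! / 11! → 1/2310; sum: t=0:+1/4320 = 1/4320; 3j²(2 3 5; 1 3 -4) = Δ·Π!·Σ² = 2/55  (sign -1)
B: Δ: 0! 4! 6! / 11! → 1/2310; sum: t=0:+1/17280 = 1/17280; 3j²(2 3 5; 2 3 -5) = Δ·Π!·Σ² = 1/11  (sign +1)
I_A²/I_B² = (2/55)/(1/11) = 2/5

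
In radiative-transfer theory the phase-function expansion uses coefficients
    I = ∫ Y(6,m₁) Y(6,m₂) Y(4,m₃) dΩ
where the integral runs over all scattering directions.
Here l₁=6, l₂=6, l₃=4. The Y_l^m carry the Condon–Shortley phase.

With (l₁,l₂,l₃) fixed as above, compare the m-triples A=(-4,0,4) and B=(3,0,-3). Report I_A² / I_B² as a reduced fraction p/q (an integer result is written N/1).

5/3

Same 6,6,4: normalisation and zero-m 3j drop out of the ratio.
A: Δ: 8! 4! 4! / 17! → 1/15315300; sum: t=6:+1/829440 = 1/829440; 3j²(6 6 4; -4 0 4) = Δ·Π!·Σ² = 35/2431  (sign +1)
B: Δ: 8! 4! 4! / 17! → 1/15315300; sum: t=2:+1/207360 t=3:−1/103680 = -1/207360; 3j²(6 6 4; 3 0 -3) = Δ·Π!·Σ² = 21/2431  (sign +1)
I_A²/I_B² = (35/2431)/(21/2431) = 5/3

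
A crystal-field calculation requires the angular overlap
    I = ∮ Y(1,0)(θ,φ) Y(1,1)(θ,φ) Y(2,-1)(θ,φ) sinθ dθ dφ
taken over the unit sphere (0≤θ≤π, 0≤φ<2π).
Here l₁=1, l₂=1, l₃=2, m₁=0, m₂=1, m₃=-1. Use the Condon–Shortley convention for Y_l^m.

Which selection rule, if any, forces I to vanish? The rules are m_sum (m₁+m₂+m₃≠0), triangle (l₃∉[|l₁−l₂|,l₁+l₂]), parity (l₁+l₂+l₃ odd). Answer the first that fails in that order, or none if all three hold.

azimuthal sum: 0 + 1 − 1 = 0  ✓
0 ≤ 2 ≤ 2 (triangle on l)  ✓
L = 1 + 1 + 2 = 4 (even)  ✓

none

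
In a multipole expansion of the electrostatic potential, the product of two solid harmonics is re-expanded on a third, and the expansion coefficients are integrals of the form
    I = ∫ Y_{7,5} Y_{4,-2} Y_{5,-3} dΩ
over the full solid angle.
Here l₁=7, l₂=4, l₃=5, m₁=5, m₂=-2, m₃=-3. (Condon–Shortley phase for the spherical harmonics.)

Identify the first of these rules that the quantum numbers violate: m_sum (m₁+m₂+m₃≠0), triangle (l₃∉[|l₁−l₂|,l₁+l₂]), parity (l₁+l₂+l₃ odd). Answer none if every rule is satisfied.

m₁+m₂+m₃ = 5 − 2 − 3 = 0  ✓
triangle: |7−4|=3 ≤ l₃=5 ≤ 7+4=11  ✓
parity: l₁+l₂+l₃ = 16 is even  ✓

none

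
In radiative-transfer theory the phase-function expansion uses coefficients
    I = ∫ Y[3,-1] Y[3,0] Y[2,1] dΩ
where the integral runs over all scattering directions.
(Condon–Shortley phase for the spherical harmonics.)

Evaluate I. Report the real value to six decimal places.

m-sum 0 ✓  L=8 even ✓  0≤2≤6 ✓
Π(2lᵢ+1) = 7×7×5 = 245
triangle coeff Δ(3,3,2) = 1/3780
Σ_t [1,3]: t=1:−1/24 t=2:+1/4 t=3:−1/24 = 1/6
(3j)²=4/105 [(3 3 2; 0 0 0)], sign=+1
Σ_t [2,3]: t=2:+1/8 t=3:−1/12 = 1/24
(3j)²=1/210 [(3 3 2; -1 0 1)], sign=-1
⇒ 4πI² = 2/45
I = (-1)√(2/45/(4π)) = -0.05947080

-0.059471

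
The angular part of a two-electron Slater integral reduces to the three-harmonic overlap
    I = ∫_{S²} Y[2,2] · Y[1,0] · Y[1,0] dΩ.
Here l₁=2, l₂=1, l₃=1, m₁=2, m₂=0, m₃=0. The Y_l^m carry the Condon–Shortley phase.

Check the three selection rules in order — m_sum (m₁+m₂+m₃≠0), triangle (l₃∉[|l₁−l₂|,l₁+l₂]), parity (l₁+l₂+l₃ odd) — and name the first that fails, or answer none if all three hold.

m_sum

Σmᵢ = 2  ✗
l₃∈[|l₁−l₂|,l₁+l₂]=[1,3], have l₃=1
Σlᵢ = 4 ⇒ even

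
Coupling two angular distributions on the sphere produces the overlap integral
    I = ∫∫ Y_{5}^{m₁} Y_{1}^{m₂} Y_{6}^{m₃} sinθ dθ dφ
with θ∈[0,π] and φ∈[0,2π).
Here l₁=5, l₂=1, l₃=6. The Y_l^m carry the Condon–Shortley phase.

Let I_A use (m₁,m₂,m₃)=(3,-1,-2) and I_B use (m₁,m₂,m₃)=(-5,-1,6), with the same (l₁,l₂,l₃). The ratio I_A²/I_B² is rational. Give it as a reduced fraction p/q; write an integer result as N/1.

Same 5,1,6: normalisation and zero-m 3j drop out of the ratio.
A: Δ: 0! 10! 2! / 13! → 1/858; sum: t=0:+1/161280 = 1/161280; 3j²(5 1 6; 3 -1 -2) = Δ·Π!·Σ² = 1/143  (sign +1)
B: Δ: 0! 10! 2! / 13! → 1/858; sum: t=0:+1/7257600 = 1/7257600; 3j²(5 1 6; -5 -1 6) = Δ·Π!·Σ² = 1/13  (sign +1)
I_A²/I_B² = (1/143)/(1/13) = 1/11

1/11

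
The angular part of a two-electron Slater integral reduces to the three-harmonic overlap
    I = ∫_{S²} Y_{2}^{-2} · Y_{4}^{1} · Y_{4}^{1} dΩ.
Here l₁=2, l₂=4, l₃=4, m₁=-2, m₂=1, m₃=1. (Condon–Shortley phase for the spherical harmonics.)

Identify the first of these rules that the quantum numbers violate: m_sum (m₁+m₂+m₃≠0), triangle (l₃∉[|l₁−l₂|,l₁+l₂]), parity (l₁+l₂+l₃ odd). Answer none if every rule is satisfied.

m₁+m₂+m₃ = -2 + 1 + 1 = 0  ✓
triangle: |2−4|=2 ≤ l₃=4 ≤ 2+4=6  ✓
parity: l₁+l₂+l₃ = 10 is even  ✓

none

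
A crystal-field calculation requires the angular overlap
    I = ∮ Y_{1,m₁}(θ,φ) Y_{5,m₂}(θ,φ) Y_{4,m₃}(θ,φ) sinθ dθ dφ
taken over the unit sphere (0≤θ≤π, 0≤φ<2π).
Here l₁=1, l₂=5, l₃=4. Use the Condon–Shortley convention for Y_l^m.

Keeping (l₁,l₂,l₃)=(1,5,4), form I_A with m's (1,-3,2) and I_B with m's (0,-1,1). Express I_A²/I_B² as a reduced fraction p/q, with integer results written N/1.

7/6

Same 1,5,4: normalisation and zero-m 3j drop out of the ratio.
A: Δ: 2! 0! 8! / 11! → 1/495; sum: t=0:+1/2880 = 1/2880; 3j²(1 5 4; 1 -3 2) = Δ·Π!·Σ² = 28/495  (sign +1)
B: Δ: 2! 0! 8! / 11! → 1/495; sum: t=1:−1/720 = -1/720; 3j²(1 5 4; 0 -1 1) = Δ·Π!·Σ² = 8/165  (sign +1)
I_A²/I_B² = (28/495)/(8/165) = 7/6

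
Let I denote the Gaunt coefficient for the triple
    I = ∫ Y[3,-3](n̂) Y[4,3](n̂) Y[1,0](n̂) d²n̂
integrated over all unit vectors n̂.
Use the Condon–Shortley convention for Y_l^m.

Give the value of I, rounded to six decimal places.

Rules hold: Σm=0, L=8 even, 1≤1≤7.
N = 7·9·3 = 189
Δ = 6!·0!·2!/9! = 1/252
Racah Σ t=3..3: t=3:−1/36 = -1/36
⇒ 3j(3 4 1; 0 0 0)² = 4/63, sgn +1
Racah Σ t=6..6: t=6:+1/720 = 1/720
⇒ 3j(3 4 1; -3 3 0)² = 1/36, sgn -1
4πI² = N·(3j₀)²·(3jₘ)² = 1/3
I = -1·√(0.333333/4π) = -0.16286750

-0.162868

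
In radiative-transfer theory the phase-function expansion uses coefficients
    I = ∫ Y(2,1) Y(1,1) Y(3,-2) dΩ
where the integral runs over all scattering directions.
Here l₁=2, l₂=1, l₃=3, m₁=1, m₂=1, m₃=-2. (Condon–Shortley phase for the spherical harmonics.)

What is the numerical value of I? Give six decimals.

0.261169

m-sum 0 ✓  L=6 even ✓  1≤3≤3 ✓
Π(2lᵢ+1) = 5×3×7 = 105
triangle coeff Δ(2,1,3) = 1/105
Σ_t [0,0]: t=0:+1/4 = 1/4
(3j)²=3/35 [(2 1 3; 0 0 0)], sign=-1
Σ_t [0,0]: t=0:+1/12 = 1/12
(3j)²=2/21 [(2 1 3; 1 1 -2)], sign=-1
⇒ 4πI² = 6/7
I = (+1)√(6/7/(4π)) = 0.26116903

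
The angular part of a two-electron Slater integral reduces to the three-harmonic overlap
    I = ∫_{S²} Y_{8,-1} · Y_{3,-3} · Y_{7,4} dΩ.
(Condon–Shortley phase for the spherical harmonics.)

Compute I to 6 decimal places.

0.096463

Checks pass: Σm=0; 18 even; l₃=7∈[5,11].
(2·8+1)(2·3+1)(2·7+1) = 1785
Δ: 4! 12! 2! / 19! → 1/5290740
sum: t=1:−1/7257600 t=2:+1/2073600 t=3:−1/7257600 = 1/4838400
3j²(8 3 7; 0 0 0) = Δ·Π!·Σ² = 252/20995  (sign -1)
sum: t=0:+1/104509440 = 1/104509440
3j²(8 3 7; -1 -3 4) = Δ·Π!·Σ² = 275/50388  (sign -1)
combine: 4πI² = 1785·252/20995·275/50388 = 121275/1037153
take √, sign +1: I = 0.09646267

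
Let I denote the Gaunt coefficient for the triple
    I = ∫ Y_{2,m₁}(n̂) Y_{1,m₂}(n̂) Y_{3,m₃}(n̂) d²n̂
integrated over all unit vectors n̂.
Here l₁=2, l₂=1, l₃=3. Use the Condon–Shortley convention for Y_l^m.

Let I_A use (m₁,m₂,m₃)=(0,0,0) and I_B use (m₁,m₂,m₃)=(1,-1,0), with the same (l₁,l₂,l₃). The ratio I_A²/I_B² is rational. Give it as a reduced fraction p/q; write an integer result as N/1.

3/1

Shared (l₁,l₂,l₃)=(2,1,3): N and (l;000)² cancel in I_A²/I_B².
A: Δ = 0!·4!·2!/7! = 1/105; Racah Σ t=0..0: t=0:+1/4 = 1/4; ⇒ 3j(2 1 3; 0 0 0)² = 3/35, sgn -1
B: Δ = 0!·4!·2!/7! = 1/105; Racah Σ t=0..0: t=0:+1/12 = 1/12; ⇒ 3j(2 1 3; 1 -1 0)² = 1/35, sgn -1
I_A²/I_B² = (3/35)/(1/35) = 3/1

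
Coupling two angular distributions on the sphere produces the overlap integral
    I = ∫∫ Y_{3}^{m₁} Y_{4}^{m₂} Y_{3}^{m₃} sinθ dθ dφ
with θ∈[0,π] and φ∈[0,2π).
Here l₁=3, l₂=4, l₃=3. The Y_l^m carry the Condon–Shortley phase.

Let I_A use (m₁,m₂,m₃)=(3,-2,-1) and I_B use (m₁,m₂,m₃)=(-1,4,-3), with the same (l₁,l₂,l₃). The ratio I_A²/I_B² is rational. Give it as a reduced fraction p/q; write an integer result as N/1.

Shared (l₁,l₂,l₃)=(3,4,3): N and (l;000)² cancel in I_A²/I_B².
A: Δ = 4!·2!·4!/11! = 1/34650; Racah Σ t=0..0: t=0:+1/192 = 1/192; ⇒ 3j(3 4 3; 3 -2 -1)² = 3/77, sgn +1
B: Δ = 4!·2!·4!/11! = 1/34650; Racah Σ t=4..4: t=4:+1/1152 = 1/1152; ⇒ 3j(3 4 3; -1 4 -3)² = 1/33, sgn +1
I_A²/I_B² = (3/77)/(1/33) = 9/7

9/7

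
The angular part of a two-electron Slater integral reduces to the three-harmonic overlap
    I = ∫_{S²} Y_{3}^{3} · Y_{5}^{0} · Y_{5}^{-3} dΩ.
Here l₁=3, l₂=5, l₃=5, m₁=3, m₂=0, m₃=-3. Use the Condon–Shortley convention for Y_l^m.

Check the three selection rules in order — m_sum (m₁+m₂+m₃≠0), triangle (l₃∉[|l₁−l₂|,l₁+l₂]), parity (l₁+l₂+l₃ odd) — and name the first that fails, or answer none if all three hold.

m₁+m₂+m₃ = 3 + 0 − 3 = 0  ✓
triangle: |3−5|=2 ≤ l₃=5 ≤ 3+5=8  ✓
parity: l₁+l₂+l₃ = 13 is odd  ✗

parity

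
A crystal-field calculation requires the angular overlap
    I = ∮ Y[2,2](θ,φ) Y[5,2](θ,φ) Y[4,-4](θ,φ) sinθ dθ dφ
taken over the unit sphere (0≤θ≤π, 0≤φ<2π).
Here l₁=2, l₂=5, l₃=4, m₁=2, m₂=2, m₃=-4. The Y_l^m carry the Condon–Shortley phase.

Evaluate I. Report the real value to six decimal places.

0.000000

Σlᵢ=11 odd — θ-integrand is odd under cosθ→−cosθ; I=0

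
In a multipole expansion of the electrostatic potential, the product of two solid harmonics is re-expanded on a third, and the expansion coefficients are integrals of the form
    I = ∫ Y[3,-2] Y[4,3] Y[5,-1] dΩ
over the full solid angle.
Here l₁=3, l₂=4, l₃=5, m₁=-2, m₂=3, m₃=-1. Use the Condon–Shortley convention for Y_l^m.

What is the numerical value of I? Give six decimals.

Rules hold: Σm=0, L=12 even, 1≤5≤7.
N = 7·9·11 = 693
Δ = 2!·4!·6!/13! = 1/180180
Racah Σ t=0..2: t=0:+1/576 t=1:−1/144 t=2:+1/576 = -1/288
⇒ 3j(3 4 5; 0 0 0)² = 20/1001, sgn +1
Racah Σ t=1..2: t=1:−1/17280 t=2:+1/1440 = 11/17280
⇒ 3j(3 4 5; -2 3 -1)² = 11/468, sgn +1
4πI² = N·(3j₀)²·(3jₘ)² = 55/169
I = +1·√(0.325444/4π) = 0.16092854

0.160929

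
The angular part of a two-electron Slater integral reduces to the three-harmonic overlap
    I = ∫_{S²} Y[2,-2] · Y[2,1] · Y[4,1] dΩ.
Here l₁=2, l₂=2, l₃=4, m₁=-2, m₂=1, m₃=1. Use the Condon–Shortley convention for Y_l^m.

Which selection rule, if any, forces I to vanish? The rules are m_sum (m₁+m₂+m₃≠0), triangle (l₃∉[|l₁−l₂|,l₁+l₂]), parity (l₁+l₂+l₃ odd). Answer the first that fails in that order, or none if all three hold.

azimuthal sum: -2 + 1 + 1 = 0  ✓
0 ≤ 4 ≤ 4 (triangle on l)  ✓
L = 2 + 2 + 4 = 8 (even)  ✓

none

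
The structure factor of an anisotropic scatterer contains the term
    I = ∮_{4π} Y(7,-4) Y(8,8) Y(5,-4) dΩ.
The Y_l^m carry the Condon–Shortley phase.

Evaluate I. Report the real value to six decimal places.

Checks pass: Σm=0; 20 even; l₃=5∈[1,15].
(2·7+1)(2·8+1)(2·5+1) = 2805
Δ: 10! 4! 6! / 21! → 1/814773960
sum: t=3:−1/87091200 t=4:+1/4976640 t=5:−1/2073600 t=6:+1/4976640 t=7:−1/87091200 = -1/9676800
3j²(7 8 5; 0 0 0) = Δ·Π!·Σ² = 360/46189  (sign +1)
sum: t=10:+1/15676416000 = 1/15676416000
3j²(7 8 5; -4 8 -4) = Δ·Π!·Σ² = 44/4845  (sign -1)
combine: 4πI² = 2805·360/46189·44/4845 = 15840/79781
take √, sign -1: I = -0.12569642

-0.125696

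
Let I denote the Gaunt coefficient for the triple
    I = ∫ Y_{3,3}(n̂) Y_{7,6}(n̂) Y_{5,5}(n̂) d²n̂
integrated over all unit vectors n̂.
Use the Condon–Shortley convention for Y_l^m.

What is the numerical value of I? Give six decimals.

m-sum = 3 + 6 + 5 = 14 ≠ 0 ⇒ I = 0

0.000000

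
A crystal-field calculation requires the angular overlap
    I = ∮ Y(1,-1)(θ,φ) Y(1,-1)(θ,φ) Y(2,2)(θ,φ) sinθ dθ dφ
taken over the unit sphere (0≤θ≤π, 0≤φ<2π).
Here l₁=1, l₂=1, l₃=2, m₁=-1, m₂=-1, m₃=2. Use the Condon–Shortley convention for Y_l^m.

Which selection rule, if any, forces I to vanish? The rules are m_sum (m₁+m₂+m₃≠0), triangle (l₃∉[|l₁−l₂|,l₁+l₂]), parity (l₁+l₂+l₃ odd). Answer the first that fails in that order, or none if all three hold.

none

m₁+m₂+m₃ = -1 − 1 + 2 = 0  ✓
triangle: |1−1|=0 ≤ l₃=2 ≤ 1+1=2  ✓
parity: l₁+l₂+l₃ = 4 is even  ✓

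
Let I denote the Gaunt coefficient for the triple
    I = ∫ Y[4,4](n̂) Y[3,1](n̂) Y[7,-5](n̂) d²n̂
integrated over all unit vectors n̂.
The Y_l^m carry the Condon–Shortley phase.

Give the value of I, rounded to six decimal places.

Checks pass: Σm=0; 14 even; l₃=7∈[1,7].
(2·4+1)(2·3+1)(2·7+1) = 945
Δ: 0! 8! 6! / 15! → 1/45045
sum: t=0:+1/20736 = 1/20736
3j²(4 3 7; 0 0 0) = Δ·Π!·Σ² = 35/1287  (sign -1)
sum: t=0:+1/1935360 = 1/1935360
3j²(4 3 7; 4 1 -5) = Δ·Π!·Σ² = 1/91  (sign +1)
combine: 4πI² = 945·35/1287·1/91 = 525/1859
take √, sign -1: I = -0.14991153

-0.149912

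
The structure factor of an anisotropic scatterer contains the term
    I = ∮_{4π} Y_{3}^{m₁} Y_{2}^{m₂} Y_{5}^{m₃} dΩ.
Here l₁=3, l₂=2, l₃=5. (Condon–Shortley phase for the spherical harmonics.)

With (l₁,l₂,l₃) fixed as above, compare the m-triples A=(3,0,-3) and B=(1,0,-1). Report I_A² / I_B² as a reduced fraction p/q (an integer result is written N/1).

Same 3,2,5: normalisation and zero-m 3j drop out of the ratio.
A: Δ: 0! 6! 4! / 11! → 1/2310; sum: t=0:+1/2880 = 1/2880; 3j²(3 2 5; 3 0 -3) = Δ·Π!·Σ² = 2/165  (sign +1)
B: Δ: 0! 6! 4! / 11! → 1/2310; sum: t=0:+1/192 = 1/192; 3j²(3 2 5; 1 0 -1) = Δ·Π!·Σ² = 3/77  (sign +1)
I_A²/I_B² = (2/165)/(3/77) = 14/45

14/45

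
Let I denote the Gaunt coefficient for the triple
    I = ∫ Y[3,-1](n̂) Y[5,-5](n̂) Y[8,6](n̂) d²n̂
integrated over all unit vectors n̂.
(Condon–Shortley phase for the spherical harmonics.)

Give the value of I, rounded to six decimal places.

0.132830

Rules hold: Σm=0, L=16 even, 2≤8≤8.
N = 7·11·17 = 1309
Δ = 0!·6!·10!/17! = 1/136136
Racah Σ t=0..0: t=0:+1/518400 = 1/518400
⇒ 3j(3 5 8; 0 0 0)² = 56/2431, sgn +1
Racah Σ t=0..0: t=0:+1/174182400 = 1/174182400
⇒ 3j(3 5 8; -1 -5 6)² = 1/136, sgn +1
4πI² = N·(3j₀)²·(3jₘ)² = 49/221
I = +1·√(0.221719/4π) = 0.13283024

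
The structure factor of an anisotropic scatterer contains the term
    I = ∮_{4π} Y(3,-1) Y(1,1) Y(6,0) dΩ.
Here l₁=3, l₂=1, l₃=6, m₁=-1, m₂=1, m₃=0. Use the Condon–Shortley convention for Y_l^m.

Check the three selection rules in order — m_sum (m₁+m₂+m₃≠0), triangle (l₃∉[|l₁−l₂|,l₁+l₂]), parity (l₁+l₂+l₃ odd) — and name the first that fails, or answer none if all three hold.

triangle

m₁+m₂+m₃ = -1 + 1 + 0 = 0  ✓
triangle: |3−1|=2 ≤ l₃=6 ≤ 3+1=4  ✗
parity: l₁+l₂+l₃ = 10 is even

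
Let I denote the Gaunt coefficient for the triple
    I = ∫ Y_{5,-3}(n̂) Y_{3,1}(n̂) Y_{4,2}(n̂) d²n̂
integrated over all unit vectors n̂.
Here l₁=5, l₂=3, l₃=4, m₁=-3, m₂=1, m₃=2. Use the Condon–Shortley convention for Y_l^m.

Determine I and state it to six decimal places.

m-sum 0 ✓  L=12 even ✓  2≤4≤8 ✓
Π(2lᵢ+1) = 11×7×9 = 693
triangle coeff Δ(5,3,4) = 1/180180
Σ_t [1,3]: t=1:−1/576 t=2:+1/144 t=3:−1/576 = 1/288
(3j)²=20/1001 [(5 3 4; 0 0 0)], sign=+1
Σ_t [2,4]: t=2:+1/5760 t=3:−1/720 t=4:+1/2304 = -1/1280
(3j)²=27/1430 [(5 3 4; -3 1 2)], sign=-1
⇒ 4πI² = 486/1859
I = (-1)√(486/1859/(4π)) = -0.14423595

-0.144236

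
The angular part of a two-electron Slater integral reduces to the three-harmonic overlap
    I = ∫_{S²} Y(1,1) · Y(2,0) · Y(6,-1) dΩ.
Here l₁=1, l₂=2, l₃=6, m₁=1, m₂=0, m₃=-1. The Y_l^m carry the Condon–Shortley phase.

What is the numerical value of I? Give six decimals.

0.000000

|1−2|≤6≤1+2 violated ⇒ I = 0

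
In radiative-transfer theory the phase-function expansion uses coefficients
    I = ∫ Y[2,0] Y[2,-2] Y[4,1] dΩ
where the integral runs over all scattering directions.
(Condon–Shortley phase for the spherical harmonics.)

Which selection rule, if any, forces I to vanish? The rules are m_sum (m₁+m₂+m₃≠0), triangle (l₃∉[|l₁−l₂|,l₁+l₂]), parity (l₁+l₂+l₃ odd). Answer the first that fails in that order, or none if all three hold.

azimuthal sum: 0 − 2 + 1 = -1  ✗
0 ≤ 4 ≤ 4 (triangle on l)
L = 2 + 2 + 4 = 8 (even)

m_sum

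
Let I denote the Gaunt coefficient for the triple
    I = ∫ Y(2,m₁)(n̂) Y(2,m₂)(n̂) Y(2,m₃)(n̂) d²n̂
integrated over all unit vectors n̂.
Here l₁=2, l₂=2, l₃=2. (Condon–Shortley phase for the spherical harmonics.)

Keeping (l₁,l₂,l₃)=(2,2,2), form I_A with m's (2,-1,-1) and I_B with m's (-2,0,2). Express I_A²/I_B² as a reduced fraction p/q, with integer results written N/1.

3/2

Same 2,2,2: normalisation and zero-m 3j drop out of the ratio.
A: Δ: 2! 2! 2! / 7! → 1/630; sum: t=0:+1/4 = 1/4; 3j²(2 2 2; 2 -1 -1) = Δ·Π!·Σ² = 3/35  (sign -1)
B: Δ: 2! 2! 2! / 7! → 1/630; sum: t=2:+1/8 = 1/8; 3j²(2 2 2; -2 0 2) = Δ·Π!·Σ² = 2/35  (sign +1)
I_A²/I_B² = (3/35)/(2/35) = 3/2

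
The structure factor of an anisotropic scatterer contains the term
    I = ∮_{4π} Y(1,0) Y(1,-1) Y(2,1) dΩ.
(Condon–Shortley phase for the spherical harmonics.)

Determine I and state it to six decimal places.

Rules hold: Σm=0, L=4 even, 0≤2≤2.
N = 3·3·5 = 45
Δ = 0!·2!·2!/5! = 1/30
Racah Σ t=0..0: t=0:+1/1 = 1/1
⇒ 3j(1 1 2; 0 0 0)² = 2/15, sgn +1
Racah Σ t=0..0: t=0:+1/2 = 1/2
⇒ 3j(1 1 2; 0 -1 1)² = 1/10, sgn -1
4πI² = N·(3j₀)²·(3jₘ)² = 3/5
I = -1·√(0.6/4π) = -0.21850969

-0.218510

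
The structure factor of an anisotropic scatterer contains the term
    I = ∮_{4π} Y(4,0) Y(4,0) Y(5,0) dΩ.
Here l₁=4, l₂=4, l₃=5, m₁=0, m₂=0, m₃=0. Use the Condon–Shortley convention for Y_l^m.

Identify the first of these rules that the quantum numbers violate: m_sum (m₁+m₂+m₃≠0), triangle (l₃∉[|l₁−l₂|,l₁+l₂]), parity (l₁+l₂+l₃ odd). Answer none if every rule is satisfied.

parity

Σmᵢ = 0  ✓
l₃∈[|l₁−l₂|,l₁+l₂]=[0,8], have l₃=5  ✓
Σlᵢ = 13 ⇒ odd  ✗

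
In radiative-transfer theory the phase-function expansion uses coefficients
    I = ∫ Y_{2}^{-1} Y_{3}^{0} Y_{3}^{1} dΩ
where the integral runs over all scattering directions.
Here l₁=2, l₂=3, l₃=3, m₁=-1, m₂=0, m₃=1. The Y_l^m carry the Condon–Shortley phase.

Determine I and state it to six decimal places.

Checks pass: Σm=0; 8 even; l₃=3∈[1,5].
(2·2+1)(2·3+1)(2·3+1) = 245
Δ: 2! 2! 4! / 9! → 1/3780
sum: t=0:+1/24 t=1:−1/4 t=2:+1/24 = -1/6
3j²(2 3 3; 0 0 0) = Δ·Π!·Σ² = 4/105  (sign +1)
sum: t=1:−1/8 t=2:+1/12 = -1/24
3j²(2 3 3; -1 0 1) = Δ·Π!·Σ² = 1/210  (sign -1)
combine: 4πI² = 245·4/105·1/210 = 2/45
take √, sign -1: I = -0.05947080

-0.059471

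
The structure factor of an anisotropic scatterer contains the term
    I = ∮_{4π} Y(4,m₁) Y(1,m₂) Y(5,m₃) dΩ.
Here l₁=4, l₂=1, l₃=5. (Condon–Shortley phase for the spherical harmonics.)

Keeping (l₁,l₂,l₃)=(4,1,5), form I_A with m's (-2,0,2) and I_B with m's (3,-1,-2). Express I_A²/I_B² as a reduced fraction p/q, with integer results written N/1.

7/1

Shared (l₁,l₂,l₃)=(4,1,5): N and (l;000)² cancel in I_A²/I_B².
A: Δ = 0!·8!·2!/11! = 1/495; Racah Σ t=0..0: t=0:+1/1440 = 1/1440; ⇒ 3j(4 1 5; -2 0 2)² = 7/165, sgn -1
B: Δ = 0!·8!·2!/11! = 1/495; Racah Σ t=0..0: t=0:+1/10080 = 1/10080; ⇒ 3j(4 1 5; 3 -1 -2)² = 1/165, sgn -1
I_A²/I_B² = (7/165)/(1/165) = 7/1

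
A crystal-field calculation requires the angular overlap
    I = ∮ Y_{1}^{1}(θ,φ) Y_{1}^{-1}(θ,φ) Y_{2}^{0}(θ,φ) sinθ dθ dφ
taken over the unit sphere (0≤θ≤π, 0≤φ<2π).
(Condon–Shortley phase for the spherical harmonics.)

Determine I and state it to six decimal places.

0.126157

Checks pass: Σm=0; 4 even; l₃=2∈[0,2].
(2·1+1)(2·1+1)(2·2+1) = 45
Δ: 0! 2! 2! / 5! → 1/30
sum: t=0:+1/1 = 1/1
3j²(1 1 2; 0 0 0) = Δ·Π!·Σ² = 2/15  (sign +1)
sum: t=0:+1/4 = 1/4
3j²(1 1 2; 1 -1 0) = Δ·Π!·Σ² = 1/30  (sign +1)
combine: 4πI² = 45·2/15·1/30 = 1/5
take √, sign +1: I = 0.12615663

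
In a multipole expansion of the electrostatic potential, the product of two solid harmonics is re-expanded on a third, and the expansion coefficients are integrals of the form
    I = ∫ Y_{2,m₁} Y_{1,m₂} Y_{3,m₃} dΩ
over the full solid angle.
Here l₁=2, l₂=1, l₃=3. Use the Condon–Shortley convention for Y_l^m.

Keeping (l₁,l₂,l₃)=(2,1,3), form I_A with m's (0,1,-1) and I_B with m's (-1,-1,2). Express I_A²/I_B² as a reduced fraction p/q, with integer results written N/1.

3/5

Shared (l₁,l₂,l₃)=(2,1,3): N and (l;000)² cancel in I_A²/I_B².
A: Δ = 0!·4!·2!/7! = 1/105; Racah Σ t=0..0: t=0:+1/8 = 1/8; ⇒ 3j(2 1 3; 0 1 -1)² = 2/35, sgn +1
B: Δ = 0!·4!·2!/7! = 1/105; Racah Σ t=0..0: t=0:+1/12 = 1/12; ⇒ 3j(2 1 3; -1 -1 2)² = 2/21, sgn -1
I_A²/I_B² = (2/35)/(2/21) = 3/5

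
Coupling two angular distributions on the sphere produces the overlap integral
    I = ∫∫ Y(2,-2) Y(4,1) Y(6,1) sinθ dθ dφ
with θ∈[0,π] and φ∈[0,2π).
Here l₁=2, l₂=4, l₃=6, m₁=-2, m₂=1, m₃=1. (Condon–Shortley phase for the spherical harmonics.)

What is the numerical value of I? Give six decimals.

m-sum 0 ✓  L=12 even ✓  2≤6≤6 ✓
Π(2lᵢ+1) = 5×9×13 = 585
triangle coeff Δ(2,4,6) = 1/6435
Σ_t [0,0]: t=0:+1/2304 = 1/2304
(3j)²=5/143 [(2 4 6; 0 0 0)], sign=+1
Σ_t [0,0]: t=0:+1/17280 = 1/17280
(3j)²=7/1287 [(2 4 6; -2 1 1)], sign=-1
⇒ 4πI² = 175/1573
I = (-1)√(175/1573/(4π)) = -0.09409136

-0.094091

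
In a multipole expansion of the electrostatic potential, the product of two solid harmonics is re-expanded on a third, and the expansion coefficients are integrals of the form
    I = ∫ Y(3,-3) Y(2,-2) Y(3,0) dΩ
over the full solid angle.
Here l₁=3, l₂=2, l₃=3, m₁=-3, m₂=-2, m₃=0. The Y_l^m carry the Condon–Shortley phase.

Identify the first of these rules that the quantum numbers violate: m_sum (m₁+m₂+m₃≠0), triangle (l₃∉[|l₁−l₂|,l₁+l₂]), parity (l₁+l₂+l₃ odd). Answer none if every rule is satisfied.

m₁+m₂+m₃ = -3 − 2 + 0 = -5  ✗
triangle: |3−2|=1 ≤ l₃=3 ≤ 3+2=5
parity: l₁+l₂+l₃ = 8 is even

m_sum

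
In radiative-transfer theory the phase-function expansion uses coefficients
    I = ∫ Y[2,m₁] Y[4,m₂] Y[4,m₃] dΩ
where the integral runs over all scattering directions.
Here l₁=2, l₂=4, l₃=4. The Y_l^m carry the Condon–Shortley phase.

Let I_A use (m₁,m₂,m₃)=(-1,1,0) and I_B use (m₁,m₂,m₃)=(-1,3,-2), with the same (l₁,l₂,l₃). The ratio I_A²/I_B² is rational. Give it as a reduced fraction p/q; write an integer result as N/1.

2/35

Same 2,4,4: normalisation and zero-m 3j drop out of the ratio.
A: Δ: 2! 2! 6! / 11! → 1/13860; sum: t=1:−1/96 t=2:+1/72 = 1/288; 3j²(2 4 4; -1 1 0) = Δ·Π!·Σ² = 1/462  (sign +1)
B: Δ: 2! 2! 6! / 11! → 1/13860; sum: t=1:−1/1440 t=2:+1/240 = 1/288; 3j²(2 4 4; -1 3 -2) = Δ·Π!·Σ² = 5/132  (sign +1)
I_A²/I_B² = (1/462)/(5/132) = 2/35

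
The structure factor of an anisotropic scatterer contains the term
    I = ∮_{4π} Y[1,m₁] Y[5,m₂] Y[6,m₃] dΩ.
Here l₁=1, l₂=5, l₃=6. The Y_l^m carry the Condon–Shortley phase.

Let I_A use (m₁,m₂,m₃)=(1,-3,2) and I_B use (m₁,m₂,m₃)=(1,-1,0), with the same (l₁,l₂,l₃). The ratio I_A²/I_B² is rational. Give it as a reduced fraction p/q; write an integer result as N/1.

Same 1,5,6: normalisation and zero-m 3j drop out of the ratio.
A: Δ: 0! 2! 10! / 13! → 1/858; sum: t=0:+1/161280 = 1/161280; 3j²(1 5 6; 1 -3 2) = Δ·Π!·Σ² = 1/143  (sign +1)
B: Δ: 0! 2! 10! / 13! → 1/858; sum: t=0:+1/34560 = 1/34560; 3j²(1 5 6; 1 -1 0) = Δ·Π!·Σ² = 5/286  (sign +1)
I_A²/I_B² = (1/143)/(5/286) = 2/5

2/5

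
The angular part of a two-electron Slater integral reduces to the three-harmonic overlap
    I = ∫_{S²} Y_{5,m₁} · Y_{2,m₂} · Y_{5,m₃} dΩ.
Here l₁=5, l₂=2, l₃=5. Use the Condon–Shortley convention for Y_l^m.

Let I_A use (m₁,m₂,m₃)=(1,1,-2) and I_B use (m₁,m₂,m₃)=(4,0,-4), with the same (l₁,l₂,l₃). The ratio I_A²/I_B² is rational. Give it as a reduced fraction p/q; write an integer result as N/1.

Same 5,2,5: normalisation and zero-m 3j drop out of the ratio.
A: Δ: 2! 8! 2! / 13! → 1/38610; sum: t=1:−1/1440 t=2:+1/2880 = -1/2880; 3j²(5 2 5; 1 1 -2) = Δ·Π!·Σ² = 7/715  (sign +1)
B: Δ: 2! 8! 2! / 13! → 1/38610; sum: t=0:+1/20160 t=1:−1/40320 = 1/40320; 3j²(5 2 5; 4 0 -4) = Δ·Π!·Σ² = 6/715  (sign -1)
I_A²/I_B² = (7/715)/(6/715) = 7/6

7/6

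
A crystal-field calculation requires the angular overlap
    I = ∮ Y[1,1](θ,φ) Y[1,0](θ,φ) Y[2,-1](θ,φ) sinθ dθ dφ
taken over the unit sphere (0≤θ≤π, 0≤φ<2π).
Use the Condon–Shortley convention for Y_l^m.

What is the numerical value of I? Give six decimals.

-0.218510

Rules hold: Σm=0, L=4 even, 0≤2≤2.
N = 3·3·5 = 45
Δ = 0!·2!·2!/5! = 1/30
Racah Σ t=0..0: t=0:+1/1 = 1/1
⇒ 3j(1 1 2; 0 0 0)² = 2/15, sgn +1
Racah Σ t=0..0: t=0:+1/2 = 1/2
⇒ 3j(1 1 2; 1 0 -1)² = 1/10, sgn -1
4πI² = N·(3j₀)²·(3jₘ)² = 3/5
I = -1·√(0.6/4π) = -0.21850969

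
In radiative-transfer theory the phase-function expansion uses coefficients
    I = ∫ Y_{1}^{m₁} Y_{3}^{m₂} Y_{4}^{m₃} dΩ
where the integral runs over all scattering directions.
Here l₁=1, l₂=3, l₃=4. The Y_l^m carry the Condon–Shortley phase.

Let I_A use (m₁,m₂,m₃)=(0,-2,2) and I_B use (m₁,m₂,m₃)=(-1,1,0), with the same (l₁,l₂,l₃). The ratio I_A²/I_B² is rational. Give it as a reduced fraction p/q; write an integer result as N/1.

2/1

Shared (l₁,l₂,l₃)=(1,3,4): N and (l;000)² cancel in I_A²/I_B².
A: Δ = 0!·2!·6!/9! = 1/252; Racah Σ t=0..0: t=0:+1/120 = 1/120; ⇒ 3j(1 3 4; 0 -2 2)² = 1/21, sgn +1
B: Δ = 0!·2!·6!/9! = 1/252; Racah Σ t=0..0: t=0:+1/96 = 1/96; ⇒ 3j(1 3 4; -1 1 0)² = 1/42, sgn +1
I_A²/I_B² = (1/21)/(1/42) = 2/1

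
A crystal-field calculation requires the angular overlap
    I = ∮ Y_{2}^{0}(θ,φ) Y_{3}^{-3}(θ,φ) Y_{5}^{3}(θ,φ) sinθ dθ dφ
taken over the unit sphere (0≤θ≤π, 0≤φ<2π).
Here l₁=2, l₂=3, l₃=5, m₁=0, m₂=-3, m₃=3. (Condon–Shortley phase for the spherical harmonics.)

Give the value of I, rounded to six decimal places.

-0.126792

Rules hold: Σm=0, L=10 even, 1≤5≤5.
N = 5·7·11 = 385
Δ = 0!·4!·6!/11! = 1/2310
Racah Σ t=0..0: t=0:+1/144 = 1/144
⇒ 3j(2 3 5; 0 0 0)² = 10/231, sgn -1
Racah Σ t=0..0: t=0:+1/2880 = 1/2880
⇒ 3j(2 3 5; 0 -3 3)² = 2/165, sgn +1
4πI² = N·(3j₀)²·(3jₘ)² = 20/99
I = -1·√(0.20202/4π) = -0.12679218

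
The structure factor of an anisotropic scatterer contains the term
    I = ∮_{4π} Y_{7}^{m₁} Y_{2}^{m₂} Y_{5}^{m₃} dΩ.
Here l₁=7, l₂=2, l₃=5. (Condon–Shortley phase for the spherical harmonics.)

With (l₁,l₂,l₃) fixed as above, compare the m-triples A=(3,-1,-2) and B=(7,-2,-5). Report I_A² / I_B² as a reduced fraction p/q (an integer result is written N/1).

l's match ⇒ only the (l;m) 3-j factors differ between A and B.
A: triangle coeff Δ(7,2,5) = 1/15015; Σ_t [1,1]: t=1:−1/181440 = -1/181440; (3j)²=32/1001 [(7 2 5; 3 -1 -2)], sign=+1
B: triangle coeff Δ(7,2,5) = 1/15015; Σ_t [0,0]: t=0:+1/87091200 = 1/87091200; (3j)²=1/15 [(7 2 5; 7 -2 -5)], sign=+1
I_A²/I_B² = (32/1001)/(1/15) = 480/1001

480/1001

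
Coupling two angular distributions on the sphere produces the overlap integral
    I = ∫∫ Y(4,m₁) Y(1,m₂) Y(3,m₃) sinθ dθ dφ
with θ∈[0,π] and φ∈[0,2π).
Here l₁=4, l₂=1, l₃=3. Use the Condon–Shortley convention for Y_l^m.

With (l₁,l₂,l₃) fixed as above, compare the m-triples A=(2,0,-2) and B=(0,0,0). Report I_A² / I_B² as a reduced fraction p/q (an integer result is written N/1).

3/4

Shared (l₁,l₂,l₃)=(4,1,3): N and (l;000)² cancel in I_A²/I_B².
A: Δ = 2!·6!·0!/9! = 1/252; Racah Σ t=1..1: t=1:−1/120 = -1/120; ⇒ 3j(4 1 3; 2 0 -2)² = 1/21, sgn +1
B: Δ = 2!·6!·0!/9! = 1/252; Racah Σ t=1..1: t=1:−1/36 = -1/36; ⇒ 3j(4 1 3; 0 0 0)² = 4/63, sgn +1
I_A²/I_B² = (1/21)/(4/63) = 3/4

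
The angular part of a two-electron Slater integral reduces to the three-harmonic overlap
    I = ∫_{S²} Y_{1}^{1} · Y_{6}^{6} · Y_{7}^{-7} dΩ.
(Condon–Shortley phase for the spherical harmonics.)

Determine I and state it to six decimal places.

m-sum 0 ✓  L=14 even ✓  5≤7≤7 ✓
Π(2lᵢ+1) = 3×13×15 = 585
triangle coeff Δ(1,6,7) = 1/1365
Σ_t [0,0]: t=0:+1/518400 = 1/518400
(3j)²=7/195 [(1 6 7; 0 0 0)], sign=-1
Σ_t [0,0]: t=0:+1/958003200 = 1/958003200
(3j)²=1/15 [(1 6 7; 1 6 -7)], sign=+1
⇒ 4πI² = 7/5
I = (-1)√(7/5/(4π)) = -0.33377906

-0.333779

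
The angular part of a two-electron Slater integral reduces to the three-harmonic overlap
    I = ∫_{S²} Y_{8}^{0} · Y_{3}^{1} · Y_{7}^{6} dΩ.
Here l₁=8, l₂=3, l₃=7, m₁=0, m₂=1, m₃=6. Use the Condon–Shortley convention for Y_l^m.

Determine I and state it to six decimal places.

0 + 1 + 6 = 7 ≠ 0: azimuthal integral kills it; I = 0

0.000000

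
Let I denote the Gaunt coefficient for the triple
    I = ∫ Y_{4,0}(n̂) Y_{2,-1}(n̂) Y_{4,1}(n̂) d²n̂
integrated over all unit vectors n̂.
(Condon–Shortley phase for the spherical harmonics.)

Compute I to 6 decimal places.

Checks pass: Σm=0; 10 even; l₃=4∈[2,6].
(2·4+1)(2·2+1)(2·4+1) = 405
Δ: 2! 6! 2! / 11! → 1/13860
sum: t=0:+1/192 t=1:−1/36 t=2:+1/192 = -5/288
3j²(4 2 4; 0 0 0) = Δ·Π!·Σ² = 20/693  (sign -1)
sum: t=0:+1/96 t=1:−1/72 = -1/288
3j²(4 2 4; 0 -1 1) = Δ·Π!·Σ² = 1/462  (sign +1)
combine: 4πI² = 405·20/693·1/462 = 150/5929
take √, sign -1: I = -0.04486937

-0.044869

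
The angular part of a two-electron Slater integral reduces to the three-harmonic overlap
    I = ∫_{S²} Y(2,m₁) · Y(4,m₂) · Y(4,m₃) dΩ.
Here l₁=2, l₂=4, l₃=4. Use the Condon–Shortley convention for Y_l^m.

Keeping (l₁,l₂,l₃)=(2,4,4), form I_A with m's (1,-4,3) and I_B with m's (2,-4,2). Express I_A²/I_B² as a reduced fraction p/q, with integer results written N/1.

7/2

Shared (l₁,l₂,l₃)=(2,4,4): N and (l;000)² cancel in I_A²/I_B².
A: Δ = 2!·2!·6!/11! = 1/13860; Racah Σ t=0..0: t=0:+1/1440 = 1/1440; ⇒ 3j(2 4 4; 1 -4 3)² = 7/165, sgn -1
B: Δ = 2!·2!·6!/11! = 1/13860; Racah Σ t=0..0: t=0:+1/2880 = 1/2880; ⇒ 3j(2 4 4; 2 -4 2)² = 2/165, sgn +1
I_A²/I_B² = (7/165)/(2/165) = 7/2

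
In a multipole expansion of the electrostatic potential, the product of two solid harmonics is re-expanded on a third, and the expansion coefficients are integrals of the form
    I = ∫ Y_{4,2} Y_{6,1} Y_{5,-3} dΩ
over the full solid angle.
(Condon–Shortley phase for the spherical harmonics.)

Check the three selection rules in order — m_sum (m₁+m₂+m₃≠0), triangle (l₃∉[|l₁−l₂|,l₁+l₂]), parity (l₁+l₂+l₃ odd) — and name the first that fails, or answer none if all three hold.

parity

m₁+m₂+m₃ = 2 + 1 − 3 = 0  ✓
triangle: |4−6|=2 ≤ l₃=5 ≤ 4+6=10  ✓
parity: l₁+l₂+l₃ = 15 is odd  ✗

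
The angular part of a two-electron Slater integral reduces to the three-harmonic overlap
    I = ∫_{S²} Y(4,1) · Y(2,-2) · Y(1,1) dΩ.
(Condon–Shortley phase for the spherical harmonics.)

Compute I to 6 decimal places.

l₃=1 ∉ [2,6] — triangle fails ⇒ I = 0

0.000000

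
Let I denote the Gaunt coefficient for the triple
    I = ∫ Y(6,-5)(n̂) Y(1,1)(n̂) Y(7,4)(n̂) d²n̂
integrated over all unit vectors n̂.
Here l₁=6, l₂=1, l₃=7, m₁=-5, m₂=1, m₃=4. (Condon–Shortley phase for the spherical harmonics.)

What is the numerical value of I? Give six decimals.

Checks pass: Σm=0; 14 even; l₃=7∈[5,7].
(2·6+1)(2·1+1)(2·7+1) = 585
Δ: 0! 12! 2! / 15! → 1/1365
sum: t=0:+1/518400 = 1/518400
3j²(6 1 7; 0 0 0) = Δ·Π!·Σ² = 7/195  (sign -1)
sum: t=0:+1/79833600 = 1/79833600
3j²(6 1 7; -5 1 4) = Δ·Π!·Σ² = 1/455  (sign -1)
combine: 4πI² = 585·7/195·1/455 = 3/65
take √, sign +1: I = 0.06060368

0.060604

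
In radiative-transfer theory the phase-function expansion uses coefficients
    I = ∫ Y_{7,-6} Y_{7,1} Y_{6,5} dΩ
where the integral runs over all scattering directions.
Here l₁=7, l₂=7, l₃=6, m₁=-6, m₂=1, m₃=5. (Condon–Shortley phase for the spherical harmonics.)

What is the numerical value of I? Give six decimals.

0.141500

Checks pass: Σm=0; 20 even; l₃=6∈[0,14].
(2·7+1)(2·7+1)(2·6+1) = 2925
Δ: 8! 6! 6! / 21! → 1/2444321880
sum: t=1:−1/2612736000 t=2:+1/20736000 t=3:−1/1658880 t=4:+1/746496 t=5:−1/1658880 t=6:+1/20736000 t=7:−1/2612736000 = 1/4354560
3j²(7 7 6; 0 0 0) = Δ·Π!·Σ² = 1000/138567  (sign +1)
sum: t=7:−1/435456000 t=8:+1/3483648000 = -1/497664000
3j²(7 7 6; -6 1 5) = Δ·Π!·Σ² = 77/6460  (sign +1)
combine: 4πI² = 2925·1000/138567·77/6460 = 26250/104329
take √, sign +1: I = 0.14150025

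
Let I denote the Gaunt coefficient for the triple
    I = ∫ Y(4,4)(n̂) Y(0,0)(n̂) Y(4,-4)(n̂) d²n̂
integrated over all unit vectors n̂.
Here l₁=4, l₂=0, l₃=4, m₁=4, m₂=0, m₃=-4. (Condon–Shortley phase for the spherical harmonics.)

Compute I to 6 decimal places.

Rules hold: Σm=0, L=8 even, 4≤4≤4.
N = 9·1·9 = 81
Δ = 0!·8!·0!/9! = 1/9
Racah Σ t=0..0: t=0:+1/576 = 1/576
⇒ 3j(4 0 4; 0 0 0)² = 1/9, sgn +1
Racah Σ t=0..0: t=0:+1/40320 = 1/40320
⇒ 3j(4 0 4; 4 0 -4)² = 1/9, sgn +1
4πI² = N·(3j₀)²·(3jₘ)² = 1/1
I = +1·√(1/4π) = 0.28209479

0.282095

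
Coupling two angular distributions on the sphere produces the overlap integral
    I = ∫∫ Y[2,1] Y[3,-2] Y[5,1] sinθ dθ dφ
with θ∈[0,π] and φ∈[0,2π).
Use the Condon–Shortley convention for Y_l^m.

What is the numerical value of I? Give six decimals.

-0.117387

Rules hold: Σm=0, L=10 even, 1≤5≤5.
N = 5·7·11 = 385
Δ = 0!·4!·6!/11! = 1/2310
Racah Σ t=0..0: t=0:+1/144 = 1/144
⇒ 3j(2 3 5; 0 0 0)² = 10/231, sgn -1
Racah Σ t=0..0: t=0:+1/720 = 1/720
⇒ 3j(2 3 5; 1 -2 1)² = 4/385, sgn +1
4πI² = N·(3j₀)²·(3jₘ)² = 40/231
I = -1·√(0.17316/4π) = -0.11738675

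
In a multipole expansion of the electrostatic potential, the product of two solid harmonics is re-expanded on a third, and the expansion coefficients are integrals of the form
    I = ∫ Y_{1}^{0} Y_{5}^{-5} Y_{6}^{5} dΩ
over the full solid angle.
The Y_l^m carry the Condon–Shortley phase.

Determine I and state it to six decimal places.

Checks pass: Σm=0; 12 even; l₃=6∈[4,6].
(2·1+1)(2·5+1)(2·6+1) = 429
Δ: 0! 2! 10! / 13! → 1/858
sum: t=0:+1/14400 = 1/14400
3j²(1 5 6; 0 0 0) = Δ·Π!·Σ² = 6/143  (sign +1)
sum: t=0:+1/3628800 = 1/3628800
3j²(1 5 6; 0 -5 5) = Δ·Π!·Σ² = 1/78  (sign -1)
combine: 4πI² = 429·6/143·1/78 = 3/13
take √, sign -1: I = -0.13551395

-0.135514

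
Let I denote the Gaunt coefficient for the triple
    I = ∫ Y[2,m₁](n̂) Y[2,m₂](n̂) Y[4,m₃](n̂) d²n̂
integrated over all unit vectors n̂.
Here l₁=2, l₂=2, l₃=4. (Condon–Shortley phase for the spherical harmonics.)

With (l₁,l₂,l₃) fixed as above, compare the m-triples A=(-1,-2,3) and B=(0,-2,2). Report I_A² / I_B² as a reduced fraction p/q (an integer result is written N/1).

7/3

l's match ⇒ only the (l;m) 3-j factors differ between A and B.
A: triangle coeff Δ(2,2,4) = 1/630; Σ_t [0,0]: t=0:+1/144 = 1/144; (3j)²=1/18 [(2 2 4; -1 -2 3)], sign=-1
B: triangle coeff Δ(2,2,4) = 1/630; Σ_t [0,0]: t=0:+1/96 = 1/96; (3j)²=1/42 [(2 2 4; 0 -2 2)], sign=+1
I_A²/I_B² = (1/18)/(1/42) = 7/3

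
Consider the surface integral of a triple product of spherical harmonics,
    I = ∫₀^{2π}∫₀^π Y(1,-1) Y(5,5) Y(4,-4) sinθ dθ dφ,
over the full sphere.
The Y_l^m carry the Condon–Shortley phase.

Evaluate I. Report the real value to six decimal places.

Checks pass: Σm=0; 10 even; l₃=4∈[4,6].
(2·1+1)(2·5+1)(2·4+1) = 297
Δ: 2! 0! 8! / 11! → 1/495
sum: t=1:−1/576 = -1/576
3j²(1 5 4; 0 0 0) = Δ·Π!·Σ² = 5/99  (sign -1)
sum: t=2:+1/80640 = 1/80640
3j²(1 5 4; -1 5 -4) = Δ·Π!·Σ² = 1/11  (sign +1)
combine: 4πI² = 297·5/99·1/11 = 15/11
take √, sign -1: I = -0.32941575

-0.329416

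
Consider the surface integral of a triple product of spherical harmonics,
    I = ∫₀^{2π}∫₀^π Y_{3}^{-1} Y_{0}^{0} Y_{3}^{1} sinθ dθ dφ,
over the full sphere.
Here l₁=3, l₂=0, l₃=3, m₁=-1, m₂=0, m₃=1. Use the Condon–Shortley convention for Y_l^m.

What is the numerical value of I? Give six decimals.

Checks pass: Σm=0; 6 even; l₃=3∈[3,3].
(2·3+1)(2·0+1)(2·3+1) = 49
Δ: 0! 6! 0! / 7! → 1/7
sum: t=0:+1/36 = 1/36
3j²(3 0 3; 0 0 0) = Δ·Π!·Σ² = 1/7  (sign -1)
sum: t=0:+1/48 = 1/48
3j²(3 0 3; -1 0 1) = Δ·Π!·Σ² = 1/7  (sign +1)
combine: 4πI² = 49·1/7·1/7 = 1/1
take √, sign -1: I = -0.28209479

-0.282095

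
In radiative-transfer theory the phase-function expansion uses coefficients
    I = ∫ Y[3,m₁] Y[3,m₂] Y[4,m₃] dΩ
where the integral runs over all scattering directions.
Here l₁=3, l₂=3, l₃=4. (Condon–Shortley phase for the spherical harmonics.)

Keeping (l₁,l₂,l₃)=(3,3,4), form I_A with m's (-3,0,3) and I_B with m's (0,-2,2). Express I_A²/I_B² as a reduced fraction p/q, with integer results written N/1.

Shared (l₁,l₂,l₃)=(3,3,4): N and (l;000)² cancel in I_A²/I_B².
A: Δ = 2!·4!·4!/11! = 1/34650; Racah Σ t=2..2: t=2:+1/288 = 1/288; ⇒ 3j(3 3 4; -3 0 3)² = 1/22, sgn -1
B: Δ = 2!·4!·4!/11! = 1/34650; Racah Σ t=0..1: t=0:+1/72 t=1:−1/96 = 1/288; ⇒ 3j(3 3 4; 0 -2 2)² = 1/462, sgn +1
I_A²/I_B² = (1/22)/(1/462) = 21/1

21/1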